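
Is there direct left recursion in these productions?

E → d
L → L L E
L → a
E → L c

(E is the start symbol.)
Yes, L is left-recursive

E → d: starts with d
L → L L E: LEFT RECURSIVE (starts with L)
L → a: starts with a
E → L c: starts with L

The grammar has direct left recursion on: L.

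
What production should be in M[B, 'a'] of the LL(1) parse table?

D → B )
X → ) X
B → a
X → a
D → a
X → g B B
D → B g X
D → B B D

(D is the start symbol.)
To find M[B, 'a'], we find productions for B where 'a' is in the predict set (PREDICT(N → α) = (FIRST(α) \ {ε}) ∪ (FOLLOW(N) if α ⇒* ε)).

B → a: PREDICT = { 'a' }
  'a' is in predict set, so this production goes in M[B, 'a']

M[B, 'a'] = B → a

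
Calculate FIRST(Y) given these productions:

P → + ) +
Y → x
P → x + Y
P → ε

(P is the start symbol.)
{ 'x' }

To compute FIRST(Y), examine every production with Y on the left-hand side, reading each right-hand side left to right until a non-nullable symbol is reached.

From Y → x:
  - x is a terminal: add 'x' and stop

Collecting: FIRST(Y) = { 'x' }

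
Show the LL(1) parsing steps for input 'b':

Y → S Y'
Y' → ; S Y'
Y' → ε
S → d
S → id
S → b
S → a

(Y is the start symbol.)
LL(1) parsing maintains a stack (initially the start symbol over $) and the input. At each step: if the stack top is a terminal, match it against the current input token; if it is a non-terminal N, replace it with the RHS of M[N, lookahead] (the unique production whose predict set contains the lookahead).

Stack is shown with the top on the left.

Stack   Input  Action
---------------------
Y $     b $    output Y → S Y'
S Y' $  b $    output S → b
b Y' $  b $    match 'b'
Y' $    $      output Y' → ε
$       $      accept

The string is accepted.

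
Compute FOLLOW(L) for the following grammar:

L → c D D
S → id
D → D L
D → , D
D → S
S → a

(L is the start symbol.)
{ $, ',', 'a', 'c', 'id' }

L is the start symbol, so $ ∈ FOLLOW(L).
In D → D L: L is at the end, add FOLLOW(D)

The FOLLOW sets referred to above (computed the same way, to a fixed point):
  FOLLOW(D) = { $, ',', 'a', 'c', 'id' }

Taking the union: FOLLOW(L) = { $, ',', 'a', 'c', 'id' }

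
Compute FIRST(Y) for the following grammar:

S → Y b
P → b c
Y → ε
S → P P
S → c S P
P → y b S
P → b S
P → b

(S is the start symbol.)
From Y → ε:
  - ε-production, so ε ∈ FIRST(Y)

Collecting: FIRST(Y) = { ε }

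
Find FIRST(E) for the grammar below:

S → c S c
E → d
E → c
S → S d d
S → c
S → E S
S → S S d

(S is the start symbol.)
To compute FIRST(E), examine every production with E on the left-hand side, reading each right-hand side left to right until a non-nullable symbol is reached.

From E → d:
  - d is a terminal: add 'd' and stop
From E → c:
  - c is a terminal: add 'c' and stop

Collecting: FIRST(E) = { 'c', 'd' }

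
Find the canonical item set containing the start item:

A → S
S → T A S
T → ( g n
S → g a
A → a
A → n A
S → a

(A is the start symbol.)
{ [A → . S], [A → . a], [A → . n A], [A' → . A], [S → . T A S], [S → . a], [S → . g a], [T → . ( g n] }

First, augment the grammar with A' → A
I₀ = CLOSURE({ [A' → . A] }):
  [A' → . A] has the dot before A: add [A → . S], [A → . a], [A → . n A]
  [A → . S] has the dot before S: add [S → . T A S], [S → . g a], [S → . a]
  [S → . T A S] has the dot before T: add [T → . ( g n]
No further items can be added.

I₀ = { [A → . S], [A → . a], [A → . n A], [A' → . A], [S → . T A S], [S → . a], [S → . g a], [T → . ( g n] }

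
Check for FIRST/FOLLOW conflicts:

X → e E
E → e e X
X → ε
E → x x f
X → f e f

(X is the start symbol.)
No FIRST/FOLLOW conflicts.

A FIRST/FOLLOW conflict occurs when a non-terminal N has a nullable alternative N → β (β ⇒* ε) and another alternative N → α with FIRST(α) ∩ FOLLOW(N) ≠ ∅: on such a lookahead the parser cannot decide between expanding α and letting N vanish via β.

Nullable non-terminals: X.

X: nullable alternative(s) X → ε; FOLLOW(X) = { $ }
  X → e E: FIRST \ {ε} = { 'e' } — disjoint from FOLLOW(X)
  X → ε: FIRST \ {ε} = { } — this is the only nullable alternative, skip
  X → f e f: FIRST \ {ε} = { 'f' } — disjoint from FOLLOW(X)

E has no nullable alternative, so no FIRST/FOLLOW check is needed there.

No FIRST/FOLLOW conflicts found.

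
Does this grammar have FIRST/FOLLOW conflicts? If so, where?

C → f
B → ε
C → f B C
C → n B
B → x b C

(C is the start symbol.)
No FIRST/FOLLOW conflicts.

A FIRST/FOLLOW conflict occurs when a non-terminal N has a nullable alternative N → β (β ⇒* ε) and another alternative N → α with FIRST(α) ∩ FOLLOW(N) ≠ ∅: on such a lookahead the parser cannot decide between expanding α and letting N vanish via β.

Nullable non-terminals: B.

B: nullable alternative(s) B → ε; FOLLOW(B) = { $, 'f', 'n' }
  B → ε: FIRST \ {ε} = { } — this is the only nullable alternative, skip
  B → x b C: FIRST \ {ε} = { 'x' } — disjoint from FOLLOW(B)

C has no nullable alternative, so no FIRST/FOLLOW check is needed there.

No FIRST/FOLLOW conflicts found.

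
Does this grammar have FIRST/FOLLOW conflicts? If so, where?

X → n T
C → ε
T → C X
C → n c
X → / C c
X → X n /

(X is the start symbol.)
A FIRST/FOLLOW conflict occurs when a non-terminal N has a nullable alternative N → β (β ⇒* ε) and another alternative N → α with FIRST(α) ∩ FOLLOW(N) ≠ ∅: on such a lookahead the parser cannot decide between expanding α and letting N vanish via β.

Nullable non-terminals: C.

C: nullable alternative(s) C → ε; FOLLOW(C) = { '/', 'c', 'n' }
  C → ε: FIRST \ {ε} = { } — this is the only nullable alternative, skip
  C → n c: FIRST \ {ε} = { 'n' } — overlaps FOLLOW(C) on { 'n' }: CONFLICT

T, X have no nullable alternative, so no FIRST/FOLLOW check is needed there.

So the grammar has 1 FIRST/FOLLOW conflict (marked CONFLICT above).

Answer: Yes. C → n c with FOLLOW(C) on { 'n' }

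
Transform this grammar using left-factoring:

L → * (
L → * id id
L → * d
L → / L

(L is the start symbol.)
Left-factoring transforms A → αβ₁ | αβ₂ into A → αA' and A' → β₁ | β₂
(α is the longest common prefix among the alternatives). Repeat until
no nonterminal has two alternatives with a common prefix.

Round 1: L has alternatives sharing prefix '*'. Introduce L': L → * L'
  Add: L' → (
  Add: L' → id id
  Add: L' → d

No remaining common prefixes — done.

Resulting grammar:
L → * L'
L' → (
L' → id id
L' → d
L → / L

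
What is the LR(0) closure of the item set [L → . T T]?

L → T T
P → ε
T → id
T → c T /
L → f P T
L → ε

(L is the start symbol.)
To compute CLOSURE, for each item [A → α.Bβ] where B is a non-terminal, add [B → .γ] for all productions B → γ; repeat for the newly added items until nothing changes.

Start with: [L → . T T]
  [L → . T T] has the dot before T: add [T → . id], [T → . c T /]
No further items can be added.

CLOSURE = { [L → . T T], [T → . c T /], [T → . id] }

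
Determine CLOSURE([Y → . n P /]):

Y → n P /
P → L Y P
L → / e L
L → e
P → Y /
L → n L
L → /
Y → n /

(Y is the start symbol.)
{ [Y → . n P /] }

To compute CLOSURE, for each item [A → α.Bβ] where B is a non-terminal, add [B → .γ] for all productions B → γ; repeat for the newly added items until nothing changes.

Start with: [Y → . n P /]
The dot precedes the terminal n, so nothing is added.

CLOSURE = { [Y → . n P /] }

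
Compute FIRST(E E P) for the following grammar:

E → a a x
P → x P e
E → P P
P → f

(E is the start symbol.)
FIRST sets of the non-terminals involved (from the grammar, by fixed-point iteration):
  FIRST(E) = { 'a', 'f', 'x' }

To compute FIRST(E E P), process the symbols left to right:
Symbol E is a non-terminal. Add FIRST(E) \ {ε} = { 'a', 'f', 'x' }
E is not nullable (ε ∉ FIRST(E)), so stop here.
FIRST(E E P) = { 'a', 'f', 'x' }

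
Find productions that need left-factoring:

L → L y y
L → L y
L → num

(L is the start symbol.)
Yes, L has productions with common prefix 'L y'

Left-factoring is needed when two productions for the same non-terminal
share a common prefix on the right-hand side.

Productions for L:
  L → L y y
  L → L y
  L → num

Found common prefix 'L y' in productions for L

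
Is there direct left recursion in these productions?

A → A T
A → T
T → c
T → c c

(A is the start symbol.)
Yes, A is left-recursive

A → A T: LEFT RECURSIVE (starts with A)
A → T: starts with T
T → c: starts with c
T → c c: starts with c

The grammar has direct left recursion on: A.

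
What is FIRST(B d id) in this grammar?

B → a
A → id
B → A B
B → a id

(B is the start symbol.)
{ 'a', 'id' }

FIRST sets of the non-terminals involved (from the grammar, by fixed-point iteration):
  FIRST(B) = { 'a', 'id' }

To compute FIRST(B d id), process the symbols left to right:
Symbol B is a non-terminal. Add FIRST(B) \ {ε} = { 'a', 'id' }
B is not nullable (ε ∉ FIRST(B)), so stop here.
FIRST(B d id) = { 'a', 'id' }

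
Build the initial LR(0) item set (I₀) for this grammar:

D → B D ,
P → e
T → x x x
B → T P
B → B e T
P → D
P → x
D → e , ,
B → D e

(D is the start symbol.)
{ [B → . B e T], [B → . D e], [B → . T P], [D → . B D ,], [D → . e , ,], [D' → . D], [T → . x x x] }

First, augment the grammar with D' → D
I₀ = CLOSURE({ [D' → . D] }):
  [D' → . D] has the dot before D: add [D → . B D ,], [D → . e , ,]
  [D → . B D ,] has the dot before B: add [B → . T P], [B → . B e T], [B → . D e]
  [B → . T P] has the dot before T: add [T → . x x x]
No further items can be added.

I₀ = { [B → . B e T], [B → . D e], [B → . T P], [D → . B D ,], [D → . e , ,], [D' → . D], [T → . x x x] }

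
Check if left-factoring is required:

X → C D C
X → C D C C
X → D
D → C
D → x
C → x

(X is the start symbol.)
Left-factoring is needed when two productions for the same non-terminal
share a common prefix on the right-hand side.

Productions for X:
  X → C D C
  X → C D C C
  X → D
Productions for D:
  D → C
  D → x

Found common prefix 'C D C' in productions for X

Answer: Yes, X has productions with common prefix 'C D C'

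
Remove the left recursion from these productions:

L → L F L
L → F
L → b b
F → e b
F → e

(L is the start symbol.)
L → F L'
L → b b L'
L' → F L L'
L' → ε
F → e b
F → e

L is directly left-recursive. The standard transformation for
  A → A α₁ | ... | A α_m | β₁ | ... | β_n
is
  A  → β₁ A' | ... | β_n A'
  A' → α₁ A' | ... | α_m A' | ε

L → F becomes L → F L'
L → b b becomes L → b b L'
L → L F L becomes L' → F L L'
Add L' → ε

Productions for other non-terminals are unchanged:
  F → e b
  F → e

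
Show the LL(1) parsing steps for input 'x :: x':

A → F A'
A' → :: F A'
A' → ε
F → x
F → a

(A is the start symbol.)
LL(1) parsing maintains a stack (initially the start symbol over $) and the input. At each step: if the stack top is a terminal, match it against the current input token; if it is a non-terminal N, replace it with the RHS of M[N, lookahead] (the unique production whose predict set contains the lookahead).

Stack is shown with the top on the left.

Stack      Input     Action
---------------------------
A $        x :: x $  output A → F A'
F A' $     x :: x $  output F → x
x A' $     x :: x $  match 'x'
A' $       :: x $    output A' → :: F A'
:: F A' $  :: x $    match '::'
F A' $     x $       output F → x
x A' $     x $       match 'x'
A' $       $         output A' → ε
$          $         accept

The string is accepted.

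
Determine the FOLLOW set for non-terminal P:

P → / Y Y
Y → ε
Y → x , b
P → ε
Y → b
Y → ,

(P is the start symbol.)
{ $ }

P is the start symbol, so $ ∈ FOLLOW(P).
P does not occur on any right-hand side.

Taking the union: FOLLOW(P) = { $ }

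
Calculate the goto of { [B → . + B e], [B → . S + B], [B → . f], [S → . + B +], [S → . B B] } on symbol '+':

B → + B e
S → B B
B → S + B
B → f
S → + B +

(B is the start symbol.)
{ [B → + . B e], [B → . + B e], [B → . S + B], [B → . f], [S → + . B +], [S → . + B +], [S → . B B] }

GOTO(I, '+') = CLOSURE({ [A → αX.β] : [A → α.Xβ] ∈ I, X = '+' })

Items with dot before '+', with the dot advanced:
  [B → . + B e] → [B → + . B e]
  [S → . + B +] → [S → + . B +]
Closure of the advanced items:
  [B → + . B e] has the dot before B: add [B → . + B e], [B → . S + B], [B → . f]
  [B → . S + B] has the dot before S: add [S → . B B], [S → . + B +]

GOTO = { [B → + . B e], [B → . + B e], [B → . S + B], [B → . f], [S → + . B +], [S → . + B +], [S → . B B] }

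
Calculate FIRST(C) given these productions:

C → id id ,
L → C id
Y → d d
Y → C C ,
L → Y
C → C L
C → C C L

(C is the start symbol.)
To compute FIRST(C), examine every production with C on the left-hand side, reading each right-hand side left to right until a non-nullable symbol is reached.

From C → id id ,:
  - id is a terminal: add 'id' and stop
From C → C L:
  - C is the symbol being defined: contributes nothing new
    C is not nullable, so stop
From C → C C L:
  - C is the symbol being defined: contributes nothing new
    C is not nullable, so stop

Collecting: FIRST(C) = { 'id' }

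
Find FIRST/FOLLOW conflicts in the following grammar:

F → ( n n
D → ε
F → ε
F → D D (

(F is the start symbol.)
No FIRST/FOLLOW conflicts.

Nullable non-terminals: D, F.
FIRST sets used below: FIRST(D) = { ε }
D has a nullable alternative but only one production, so nothing to check.

F: nullable alternative(s) F → ε; FOLLOW(F) = { $ }
  F → ( n n: FIRST \ {ε} = { '(' } — disjoint from FOLLOW(F)
  F → ε: FIRST \ {ε} = { } — this is the only nullable alternative, skip
  F → D D (: FIRST \ {ε} = { '(' } — disjoint from FOLLOW(F)

No FIRST/FOLLOW conflicts found.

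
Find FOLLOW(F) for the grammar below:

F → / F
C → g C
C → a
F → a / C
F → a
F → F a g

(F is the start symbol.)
To compute FOLLOW(F), find every occurrence of F on a right-hand side N → α F β: add FIRST(β) \ {ε}, and if β is empty or nullable also add FOLLOW(N). Iterate to a fixed point.

F is the start symbol, so $ ∈ FOLLOW(F).
In F → / F: F is at the end; this adds FOLLOW(F) to itself — nothing new
In F → F a g: F is followed by a g, add FIRST(a g) \ {ε} = { 'a' }

Taking the union: FOLLOW(F) = { $, 'a' }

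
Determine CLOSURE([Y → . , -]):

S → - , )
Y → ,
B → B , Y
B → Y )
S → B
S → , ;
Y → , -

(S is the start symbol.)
To compute CLOSURE, for each item [A → α.Bβ] where B is a non-terminal, add [B → .γ] for all productions B → γ; repeat for the newly added items until nothing changes.

Start with: [Y → . , -]
The dot precedes the terminal ',', so nothing is added.

CLOSURE = { [Y → . , -] }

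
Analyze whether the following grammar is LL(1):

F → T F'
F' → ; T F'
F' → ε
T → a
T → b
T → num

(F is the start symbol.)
Yes, the grammar is LL(1).

A grammar is LL(1) if for each non-terminal N with multiple productions, the predict sets of those productions are pairwise disjoint, where PREDICT(N → α) = (FIRST(α) \ {ε}) ∪ (FOLLOW(N) if α ⇒* ε).

Relevant sets:
  FOLLOW(F') = { $ }

For F':
  PREDICT(F' → ';' T F') = { ';' }
  PREDICT(F' → ε) = { $ }
For T:
  PREDICT(T → a) = { 'a' }
  PREDICT(T → b) = { 'b' }
  PREDICT(T → num) = { 'num' }
F has a single production, so nothing to check there.

All predict sets are disjoint. The grammar IS LL(1).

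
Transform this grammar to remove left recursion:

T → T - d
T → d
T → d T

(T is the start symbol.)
T is directly left-recursive. The standard transformation for
  A → A α₁ | ... | A α_m | β₁ | ... | β_n
is
  A  → β₁ A' | ... | β_n A'
  A' → α₁ A' | ... | α_m A' | ε

T → d becomes T → d T'
T → d T becomes T → d T T'
T → T - d becomes T' → - d T'
Add T' → ε

Resulting grammar:
T → d T'
T → d T T'
T' → - d T'
T' → ε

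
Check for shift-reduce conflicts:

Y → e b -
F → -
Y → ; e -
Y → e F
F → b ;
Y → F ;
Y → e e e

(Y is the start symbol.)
A shift-reduce conflict occurs when an LR(0) state has both:
  - a complete (reduce) item [A → α .] (dot at the end), and
  - a shift item [B → β . c γ] (dot before a terminal).

Augment with Y' → Y and build the canonical LR(0) collection (I0 = CLOSURE({[Y' → . Y]}), then GOTO on every symbol after a dot until no new states appear). It has 16 states:
  I0: { [F → . -], [F → . b ;], [Y → . ; e -], [Y → . F ;], [Y → . e F], [Y → . e b -], [Y → . e e e], [Y' → . Y] }  — shift
  I1: { [F → - .] }  — reduce
  I2: { [Y → ; . e -] }  — shift
  I3: { [Y → F . ;] }  — shift
  I4: { [Y' → Y .] }  — accept
  I5: { [F → b . ;] }  — shift
  I6: { [F → . -], [F → . b ;], [Y → e . F], [Y → e . b -], [Y → e . e e] }  — shift
  I7: { [Y → e F .] }  — reduce
  I8: { [F → b . ;], [Y → e b . -] }  — shift
  I9: { [Y → e e . e] }  — shift
  I10: { [Y → e e e .] }  — reduce
  I11: { [Y → e b - .] }  — reduce
  I12: { [F → b ; .] }  — reduce
  I13: { [Y → F ; .] }  — reduce
  I14: { [Y → ; e . -] }  — shift
  I15: { [Y → ; e - .] }  — reduce

No state contains both a complete item and a shift item.

Answer: No shift-reduce conflicts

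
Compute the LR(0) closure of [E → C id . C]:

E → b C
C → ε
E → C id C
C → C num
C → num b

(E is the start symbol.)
To compute CLOSURE, for each item [A → α.Bβ] where B is a non-terminal, add [B → .γ] for all productions B → γ; repeat for the newly added items until nothing changes.

Start with: [E → C id . C]
  [E → C id . C] has the dot before C: add [C → .], [C → . C num], [C → . num b]
No further items can be added.

CLOSURE = { [C → . C num], [C → . num b], [C → .], [E → C id . C] }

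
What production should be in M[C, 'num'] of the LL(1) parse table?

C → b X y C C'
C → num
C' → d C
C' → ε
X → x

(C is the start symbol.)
C → num

To find M[C, 'num'], we find productions for C where 'num' is in the predict set (PREDICT(N → α) = (FIRST(α) \ {ε}) ∪ (FOLLOW(N) if α ⇒* ε)).

C → b X y C C': PREDICT = { 'b' }
C → num: PREDICT = { 'num' }
  'num' is in predict set, so this production goes in M[C, 'num']

M[C, 'num'] = C → num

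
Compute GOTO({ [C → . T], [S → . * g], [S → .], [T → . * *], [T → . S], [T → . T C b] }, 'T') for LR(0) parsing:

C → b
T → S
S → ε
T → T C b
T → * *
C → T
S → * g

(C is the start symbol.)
GOTO(I, 'T') = CLOSURE({ [A → αX.β] : [A → α.Xβ] ∈ I, X = 'T' })

Items with dot before 'T', with the dot advanced:
  [C → . T] → [C → T .]
  [T → . T C b] → [T → T . C b]
Closure of the advanced items:
  [T → T . C b] has the dot before C: add [C → . b], [C → . T]
  [C → . T] has the dot before T: add [T → . S], [T → . T C b], [T → . * *]
  [T → . S] has the dot before S: add [S → .], [S → . * g]

GOTO = { [C → . T], [C → . b], [C → T .], [S → . * g], [S → .], [T → . * *], [T → . S], [T → . T C b], [T → T . C b] }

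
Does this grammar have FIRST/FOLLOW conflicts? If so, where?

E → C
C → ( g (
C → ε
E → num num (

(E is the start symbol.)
A FIRST/FOLLOW conflict occurs when a non-terminal N has a nullable alternative N → β (β ⇒* ε) and another alternative N → α with FIRST(α) ∩ FOLLOW(N) ≠ ∅: on such a lookahead the parser cannot decide between expanding α and letting N vanish via β.

Nullable non-terminals: C, E.
FIRST sets used below: FIRST(C) = { '(', ε }

C: nullable alternative(s) C → ε; FOLLOW(C) = { $ }
  C → ( g (: FIRST \ {ε} = { '(' } — disjoint from FOLLOW(C)
  C → ε: FIRST \ {ε} = { } — this is the only nullable alternative, skip

E: nullable alternative(s) E → C; FOLLOW(E) = { $ }
  E → C: FIRST \ {ε} = { '(' } — this is the only nullable alternative, skip
  E → num num (: FIRST \ {ε} = { 'num' } — disjoint from FOLLOW(E)

No FIRST/FOLLOW conflicts found.

Answer: No FIRST/FOLLOW conflicts.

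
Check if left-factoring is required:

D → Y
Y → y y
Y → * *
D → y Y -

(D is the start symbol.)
Left-factoring is needed when two productions for the same non-terminal
share a common prefix on the right-hand side.

Productions for D:
  D → Y
  D → y Y -
Productions for Y:
  Y → y y
  Y → * *

No common prefixes found.

Answer: No, left-factoring is not needed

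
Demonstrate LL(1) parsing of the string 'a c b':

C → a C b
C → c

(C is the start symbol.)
Stack is shown with the top on the left.

Stack    Input    Action
------------------------
C $      a c b $  output C → a C b
a C b $  a c b $  match 'a'
C b $    c b $    output C → c
c b $    c b $    match 'c'
b $      b $      match 'b'
$        $        accept

The string is accepted.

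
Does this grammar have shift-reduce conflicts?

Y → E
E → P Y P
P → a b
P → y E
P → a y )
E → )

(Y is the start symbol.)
Augment with Y' → Y and build the canonical LR(0) collection (I0 = CLOSURE({[Y' → . Y]}), then GOTO on every symbol after a dot until no new states appear). It has 13 states:
  I0: { [E → . )], [E → . P Y P], [P → . a b], [P → . a y )], [P → . y E], [Y → . E], [Y' → . Y] }  — shift
  I1: { [E → ) .] }  — reduce
  I2: { [Y → E .] }  — reduce
  I3: { [E → . )], [E → . P Y P], [E → P . Y P], [P → . a b], [P → . a y )], [P → . y E], [Y → . E] }  — shift
  I4: { [Y' → Y .] }  — accept
  I5: { [P → a . b], [P → a . y )] }  — shift
  I6: { [E → . )], [E → . P Y P], [P → . a b], [P → . a y )], [P → . y E], [P → y . E] }  — shift
  I7: { [P → y E .] }  — reduce
  I8: { [P → a b .] }  — reduce
  I9: { [P → a y . )] }  — shift
  I10: { [P → a y ) .] }  — reduce
  I11: { [E → P Y . P], [P → . a b], [P → . a y )], [P → . y E] }  — shift
  I12: { [E → P Y P .] }  — reduce

No state contains both a complete item and a shift item.

Answer: No shift-reduce conflicts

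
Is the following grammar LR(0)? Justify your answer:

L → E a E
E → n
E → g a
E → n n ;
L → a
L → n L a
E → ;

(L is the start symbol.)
Augment with L' → L and build the canonical LR(0) collection (I0 = CLOSURE({[L' → . L]}), then GOTO on every symbol after a dot until no new states appear). It has 17 states:
  I0: { [E → . ;], [E → . g a], [E → . n n ;], [E → . n], [L → . E a E], [L → . a], [L → . n L a], [L' → . L] }  — shift
  I1: { [E → ; .] }  — reduce
  I2: { [L → E . a E] }  — shift
  I3: { [L' → L .] }  — accept
  I4: { [L → a .] }  — reduce
  I5: { [E → g . a] }  — shift
  I6: { [E → . ;], [E → . g a], [E → . n n ;], [E → . n], [E → n . n ;], [E → n .], [L → . E a E], [L → . a], [L → . n L a], [L → n . L a] }  — shift, reduce
  I7: { [L → n L . a] }  — shift
  I8: { [E → . ;], [E → . g a], [E → . n n ;], [E → . n], [E → n . n ;], [E → n .], [E → n n . ;], [L → . E a E], [L → . a], [L → . n L a], [L → n . L a] }  — shift, reduce
  I9: { [E → ; .], [E → n n ; .] }  — 2 reduces
  I10: { [L → n L a .] }  — reduce
  I11: { [E → g a .] }  — reduce
  I12: { [E → . ;], [E → . g a], [E → . n n ;], [E → . n], [L → E a . E] }  — shift
  I13: { [L → E a E .] }  — reduce
  I14: { [E → n . n ;], [E → n .] }  — shift, reduce
  I15: { [E → n n . ;] }  — shift
  I16: { [E → n n ; .] }  — reduce

Conflict in state I6:
  Shift-reduce conflict between [E → n .] and [E → . ;]
So the grammar is NOT LR(0).

Answer: No. Shift-reduce conflict between [E → n .] and [E → . ;]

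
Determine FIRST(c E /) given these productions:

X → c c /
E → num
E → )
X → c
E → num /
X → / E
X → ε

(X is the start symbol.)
To compute FIRST(c E /), process the symbols left to right:
Symbol c is a terminal. Add 'c' and stop.
FIRST(c E /) = { 'c' }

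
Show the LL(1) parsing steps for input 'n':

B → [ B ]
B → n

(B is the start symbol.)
LL(1) parsing maintains a stack (initially the start symbol over $) and the input. At each step: if the stack top is a terminal, match it against the current input token; if it is a non-terminal N, replace it with the RHS of M[N, lookahead] (the unique production whose predict set contains the lookahead).

Stack is shown with the top on the left.

Stack  Input  Action
--------------------
B $    n $    output B → n
n $    n $    match 'n'
$      $      accept

The string is accepted.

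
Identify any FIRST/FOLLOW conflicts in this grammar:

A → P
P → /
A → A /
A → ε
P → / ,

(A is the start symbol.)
A FIRST/FOLLOW conflict occurs when a non-terminal N has a nullable alternative N → β (β ⇒* ε) and another alternative N → α with FIRST(α) ∩ FOLLOW(N) ≠ ∅: on such a lookahead the parser cannot decide between expanding α and letting N vanish via β.

Nullable non-terminals: A.
FIRST sets used below: FIRST(P) = { '/' }, FIRST(A) = { '/', ε }

A: nullable alternative(s) A → ε; FOLLOW(A) = { $, '/' }
  A → P: FIRST \ {ε} = { '/' } — overlaps FOLLOW(A) on { '/' }: CONFLICT
  A → A /: FIRST \ {ε} = { '/' } — overlaps FOLLOW(A) on { '/' }: CONFLICT
  A → ε: FIRST \ {ε} = { } — this is the only nullable alternative, skip

P has no nullable alternative, so no FIRST/FOLLOW check is needed there.

So the grammar has 2 FIRST/FOLLOW conflicts (marked CONFLICT above).

Answer: Yes. A → P with FOLLOW(A) on { '/' }; A → A '/' with FOLLOW(A) on { '/' }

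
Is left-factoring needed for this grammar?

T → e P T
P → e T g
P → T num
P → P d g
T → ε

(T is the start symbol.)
Left-factoring is needed when two productions for the same non-terminal
share a common prefix on the right-hand side.

Productions for T:
  T → e P T
  T → ε
Productions for P:
  P → e T g
  P → T num
  P → P d g

No common prefixes found.

Answer: No, left-factoring is not needed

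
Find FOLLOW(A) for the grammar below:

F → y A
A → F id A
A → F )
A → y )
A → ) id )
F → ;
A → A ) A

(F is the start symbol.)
In F → y A: A is at the end, add FOLLOW(F)
In A → F id A: A is at the end; this adds FOLLOW(A) to itself — nothing new
In A → A ) A: A is followed by ')' A, add FIRST(')' A) \ {ε} = { ')' }
In A → A ) A: A is at the end; this adds FOLLOW(A) to itself — nothing new

The FOLLOW sets referred to above (computed the same way, to a fixed point):
  FOLLOW(F) = { $, ')', 'id' }

Taking the union: FOLLOW(A) = { $, ')', 'id' }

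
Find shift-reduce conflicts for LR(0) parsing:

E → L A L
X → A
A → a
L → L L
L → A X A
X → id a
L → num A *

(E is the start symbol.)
A shift-reduce conflict occurs when an LR(0) state has both:
  - a complete (reduce) item [A → α .] (dot at the end), and
  - a shift item [B → β . c γ] (dot before a terminal).

Augment with E' → E and build the canonical LR(0) collection (I0 = CLOSURE({[E' → . E]}), then GOTO on every symbol after a dot until no new states appear). It has 17 states:
  I0: { [A → . a], [E → . L A L], [E' → . E], [L → . A X A], [L → . L L], [L → . num A *] }  — shift
  I1: { [A → . a], [L → A . X A], [X → . A], [X → . id a] }  — shift
  I2: { [E' → E .] }  — accept
  I3: { [A → . a], [E → L . A L], [L → . A X A], [L → . L L], [L → . num A *], [L → L . L] }  — shift
  I4: { [A → a .] }  — reduce
  I5: { [A → . a], [L → num . A *] }  — shift
  I6: { [L → num A . *] }  — shift
  I7: { [L → num A * .] }  — reduce
  I8: { [A → . a], [E → L A . L], [L → . A X A], [L → . L L], [L → . num A *], [L → A . X A], [X → . A], [X → . id a] }  — shift
  I9: { [A → . a], [L → . A X A], [L → . L L], [L → . num A *], [L → L . L], [L → L L .] }  — shift, reduce
  I10: { [A → . a], [L → A . X A], [X → . A], [X → . id a], [X → A .] }  — shift, reduce
  I11: { [A → . a], [E → L A L .], [L → . A X A], [L → . L L], [L → . num A *], [L → L . L] }  — shift, reduce
  I12: { [A → . a], [L → A X . A] }  — shift
  I13: { [X → id . a] }  — shift
  I14: { [X → id a .] }  — reduce
  I15: { [L → A X A .] }  — reduce
  I16: { [X → A .] }  — reduce

I9 contains reduce item [L → L L .] and shift items [A → . a], [L → . num A *] — shift-reduce conflict.
I10 contains reduce item [X → A .] and shift items [A → . a], [X → . id a] — shift-reduce conflict.
I11 contains reduce item [E → L A L .] and shift items [A → . a], [L → . num A *] — shift-reduce conflict.

Answer: Yes — I9: [L → L L .] vs [A → . a]; I10: [X → A .] vs [A → . a]; I11: [E → L A L .] vs [A → . a]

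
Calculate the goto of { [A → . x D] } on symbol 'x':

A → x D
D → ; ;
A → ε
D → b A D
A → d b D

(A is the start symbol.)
GOTO(I, 'x') = CLOSURE({ [A → αX.β] : [A → α.Xβ] ∈ I, X = 'x' })

Items with dot before 'x', with the dot advanced:
  [A → . x D] → [A → x . D]
Closure of the advanced items:
  [A → x . D] has the dot before D: add [D → . ; ;], [D → . b A D]

GOTO = { [A → x . D], [D → . ; ;], [D → . b A D] }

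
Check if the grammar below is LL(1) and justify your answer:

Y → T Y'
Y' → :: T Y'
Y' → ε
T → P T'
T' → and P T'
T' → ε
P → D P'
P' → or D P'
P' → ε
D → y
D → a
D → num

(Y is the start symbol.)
A grammar is LL(1) if for each non-terminal N with multiple productions, the predict sets of those productions are pairwise disjoint, where PREDICT(N → α) = (FIRST(α) \ {ε}) ∪ (FOLLOW(N) if α ⇒* ε).

Relevant sets:
  FOLLOW(Y') = { $ }
  FOLLOW(T') = { $, '::' }
  FOLLOW(P') = { $, '::', 'and' }

For Y':
  PREDICT(Y' → :: T Y') = { '::' }
  PREDICT(Y' → ε) = { $ }
For T':
  PREDICT(T' → and P T') = { 'and' }
  PREDICT(T' → ε) = { $, '::' }
For P':
  PREDICT(P' → or D P') = { 'or' }
  PREDICT(P' → ε) = { $, '::', 'and' }
For D:
  PREDICT(D → y) = { 'y' }
  PREDICT(D → a) = { 'a' }
  PREDICT(D → num) = { 'num' }
Y, T, P have a single production, so nothing to check there.

All predict sets are disjoint. The grammar IS LL(1).

Answer: Yes, the grammar is LL(1).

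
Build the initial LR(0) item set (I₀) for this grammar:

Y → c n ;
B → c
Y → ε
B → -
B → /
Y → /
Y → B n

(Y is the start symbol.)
First, augment the grammar with Y' → Y
I₀ = CLOSURE({ [Y' → . Y] }):
  [Y' → . Y] has the dot before Y: add [Y → . c n ;], [Y → .], [Y → . /], [Y → . B n]
  [Y → . B n] has the dot before B: add [B → . c], [B → . -], [B → . /]
No further items can be added.

I₀ = { [B → . -], [B → . /], [B → . c], [Y → . /], [Y → . B n], [Y → . c n ;], [Y → .], [Y' → . Y] }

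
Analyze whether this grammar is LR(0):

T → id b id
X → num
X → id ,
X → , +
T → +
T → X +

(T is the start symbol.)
Yes, the grammar is LR(0)

A grammar is LR(0) if no state in the canonical LR(0) collection has:
  - both a shift item (dot before a terminal) and a complete item (shift-reduce conflict), or
  - two or more complete items (reduce-reduce conflict; the accept item [T' → T .] counts as a complete item here).

Augment with T' → T and build the canonical LR(0) collection (I0 = CLOSURE({[T' → . T]}), then GOTO on every symbol after a dot until no new states appear). It has 12 states:
  I0: { [T → . +], [T → . X +], [T → . id b id], [T' → . T], [X → . , +], [X → . id ,], [X → . num] }  — shift
  I1: { [T → + .] }  — reduce
  I2: { [X → , . +] }  — shift
  I3: { [T' → T .] }  — accept
  I4: { [T → X . +] }  — shift
  I5: { [T → id . b id], [X → id . ,] }  — shift
  I6: { [X → num .] }  — reduce
  I7: { [X → id , .] }  — reduce
  I8: { [T → id b . id] }  — shift
  I9: { [T → id b id .] }  — reduce
  I10: { [T → X + .] }  — reduce
  I11: { [X → , + .] }  — reduce

Every state is either a pure shift/goto state or contains exactly one complete item and nothing to shift — no conflicts. The grammar is LR(0).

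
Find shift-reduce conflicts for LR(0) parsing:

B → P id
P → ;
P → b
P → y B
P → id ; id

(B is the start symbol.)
No shift-reduce conflicts

Augment with B' → B and build the canonical LR(0) collection (I0 = CLOSURE({[B' → . B]}), then GOTO on every symbol after a dot until no new states appear). It has 11 states:
  I0: { [B → . P id], [B' → . B], [P → . ;], [P → . b], [P → . id ; id], [P → . y B] }  — shift
  I1: { [P → ; .] }  — reduce
  I2: { [B' → B .] }  — accept
  I3: { [B → P . id] }  — shift
  I4: { [P → b .] }  — reduce
  I5: { [P → id . ; id] }  — shift
  I6: { [B → . P id], [P → . ;], [P → . b], [P → . id ; id], [P → . y B], [P → y . B] }  — shift
  I7: { [P → y B .] }  — reduce
  I8: { [P → id ; . id] }  — shift
  I9: { [P → id ; id .] }  — reduce
  I10: { [B → P id .] }  — reduce

No state contains both a complete item and a shift item.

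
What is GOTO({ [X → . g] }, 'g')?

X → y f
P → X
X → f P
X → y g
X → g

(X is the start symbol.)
GOTO(I, 'g') = CLOSURE({ [A → αX.β] : [A → α.Xβ] ∈ I, X = 'g' })

Items with dot before 'g', with the dot advanced:
  [X → . g] → [X → g .]
Closure adds nothing (no advanced item has the dot before a non-terminal).

GOTO = { [X → g .] }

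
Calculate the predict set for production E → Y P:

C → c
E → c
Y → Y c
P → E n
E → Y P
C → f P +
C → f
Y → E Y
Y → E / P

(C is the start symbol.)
{ 'c' }

PREDICT(E → Y P) = (FIRST(RHS) \ {ε}) ∪ (FOLLOW(E) if ε ∈ FIRST(RHS), i.e. RHS ⇒* ε)
FIRST(Y) = { 'c' }
FIRST(Y P) = { 'c' }
ε ∉ FIRST(Y P), so FOLLOW(E) is not added.
PREDICT(E → Y P) = { 'c' }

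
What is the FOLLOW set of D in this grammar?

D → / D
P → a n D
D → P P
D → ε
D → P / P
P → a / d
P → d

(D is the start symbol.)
{ $, '/', 'a', 'd' }

To compute FOLLOW(D), find every occurrence of D on a right-hand side N → α D β: add FIRST(β) \ {ε}, and if β is empty or nullable also add FOLLOW(N). Iterate to a fixed point.

D is the start symbol, so $ ∈ FOLLOW(D).
In D → / D: D is at the end; this adds FOLLOW(D) to itself — nothing new
In P → a n D: D is at the end, add FOLLOW(P)

The FOLLOW sets referred to above (computed the same way, to a fixed point):
  FOLLOW(P) = { $, '/', 'a', 'd' }

Taking the union: FOLLOW(D) = { $, '/', 'a', 'd' }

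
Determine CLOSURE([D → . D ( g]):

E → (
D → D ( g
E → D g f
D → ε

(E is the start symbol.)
To compute CLOSURE, for each item [A → α.Bβ] where B is a non-terminal, add [B → .γ] for all productions B → γ; repeat for the newly added items until nothing changes.

Start with: [D → . D ( g]
  [D → . D ( g] has the dot before D: add [D → .]
No further items can be added.

CLOSURE = { [D → . D ( g], [D → .] }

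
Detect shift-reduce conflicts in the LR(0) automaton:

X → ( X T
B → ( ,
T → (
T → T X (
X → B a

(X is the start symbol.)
A shift-reduce conflict occurs when an LR(0) state has both:
  - a complete (reduce) item [A → α .] (dot at the end), and
  - a shift item [B → β . c γ] (dot before a terminal).

Augment with X' → X and build the canonical LR(0) collection (I0 = CLOSURE({[X' → . X]}), then GOTO on every symbol after a dot until no new states appear). It has 11 states:
  I0: { [B → . ( ,], [X → . ( X T], [X → . B a], [X' → . X] }  — shift
  I1: { [B → ( . ,], [B → . ( ,], [X → ( . X T], [X → . ( X T], [X → . B a] }  — shift
  I2: { [X → B . a] }  — shift
  I3: { [X' → X .] }  — accept
  I4: { [X → B a .] }  — reduce
  I5: { [B → ( , .] }  — reduce
  I6: { [T → . (], [T → . T X (], [X → ( X . T] }  — shift
  I7: { [T → ( .] }  — reduce
  I8: { [B → . ( ,], [T → T . X (], [X → ( X T .], [X → . ( X T], [X → . B a] }  — shift, reduce
  I9: { [T → T X . (] }  — shift
  I10: { [T → T X ( .] }  — reduce

I8 contains reduce item [X → ( X T .] and shift items [B → . ( ,], [X → . ( X T] — shift-reduce conflict.

Answer: Yes — I8: [X → ( X T .] vs [B → . ( ,]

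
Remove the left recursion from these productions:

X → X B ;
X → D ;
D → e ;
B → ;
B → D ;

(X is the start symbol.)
X → D ; X'
X' → B ; X'
X' → ε
D → e ;
B → ;
B → D ;

X is directly left-recursive. The standard transformation for
  A → A α₁ | ... | A α_m | β₁ | ... | β_n
is
  A  → β₁ A' | ... | β_n A'
  A' → α₁ A' | ... | α_m A' | ε

X → D ; becomes X → D ; X'
X → X B ; becomes X' → B ; X'
Add X' → ε

Productions for other non-terminals are unchanged:
  D → e ;
  B → ;
  B → D ;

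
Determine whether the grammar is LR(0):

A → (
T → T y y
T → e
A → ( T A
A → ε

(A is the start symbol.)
No. Shift-reduce conflict between [A → .] and [A → . (]

A grammar is LR(0) if no state in the canonical LR(0) collection has:
  - both a shift item (dot before a terminal) and a complete item (shift-reduce conflict), or
  - two or more complete items (reduce-reduce conflict; the accept item [A' → A .] counts as a complete item here).

Augment with A' → A and build the canonical LR(0) collection (I0 = CLOSURE({[A' → . A]}), then GOTO on every symbol after a dot until no new states appear). It has 8 states:
  I0: { [A → . ( T A], [A → . (], [A → .], [A' → . A] }  — shift, reduce
  I1: { [A → ( . T A], [A → ( .], [T → . T y y], [T → . e] }  — shift, reduce
  I2: { [A' → A .] }  — accept
  I3: { [A → ( T . A], [A → . ( T A], [A → . (], [A → .], [T → T . y y] }  — shift, reduce
  I4: { [T → e .] }  — reduce
  I5: { [A → ( T A .] }  — reduce
  I6: { [T → T y . y] }  — shift
  I7: { [T → T y y .] }  — reduce

Conflict in state I0:
  Shift-reduce conflict between [A → .] and [A → . (]
So the grammar is NOT LR(0).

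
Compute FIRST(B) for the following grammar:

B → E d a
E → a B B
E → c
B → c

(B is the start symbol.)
To compute FIRST(B), examine every production with B on the left-hand side, reading each right-hand side left to right until a non-nullable symbol is reached.

FIRST sets of the other non-terminals involved (by the same procedure, iterated to a fixed point):
  FIRST(E) = { 'a', 'c' }

From B → E d a:
  - E is a non-terminal: add FIRST(E) \ {ε} = { 'a', 'c' }
    E is not nullable, so stop
From B → c:
  - c is a terminal: add 'c' and stop

Collecting: FIRST(B) = { 'a', 'c' }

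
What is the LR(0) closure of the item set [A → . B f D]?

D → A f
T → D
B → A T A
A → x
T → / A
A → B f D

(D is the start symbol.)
{ [A → . B f D], [A → . x], [B → . A T A] }

Start with: [A → . B f D]
  [A → . B f D] has the dot before B: add [B → . A T A]
  [B → . A T A] has the dot before A: add [A → . x]
No further items can be added.

CLOSURE = { [A → . B f D], [A → . x], [B → . A T A] }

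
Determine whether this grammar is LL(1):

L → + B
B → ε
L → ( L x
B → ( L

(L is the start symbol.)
Yes, the grammar is LL(1).

A grammar is LL(1) if for each non-terminal N with multiple productions, the predict sets of those productions are pairwise disjoint, where PREDICT(N → α) = (FIRST(α) \ {ε}) ∪ (FOLLOW(N) if α ⇒* ε).

Relevant sets:
  FOLLOW(B) = { $, 'x' }

For L:
  PREDICT(L → '+' B) = { '+' }
  PREDICT(L → '(' L x) = { '(' }
For B:
  PREDICT(B → ε) = { $, 'x' }
  PREDICT(B → '(' L) = { '(' }

All predict sets are disjoint. The grammar IS LL(1).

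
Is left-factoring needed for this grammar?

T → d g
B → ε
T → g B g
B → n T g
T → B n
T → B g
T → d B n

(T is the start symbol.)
Yes, T has productions with common prefix 'd'; T has productions with common prefix 'B'

Left-factoring is needed when two productions for the same non-terminal
share a common prefix on the right-hand side.

Productions for T:
  T → d g
  T → g B g
  T → B n
  T → B g
  T → d B n
Productions for B:
  B → ε
  B → n T g

Found common prefix 'd' in productions for T
Found common prefix 'B' in productions for T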